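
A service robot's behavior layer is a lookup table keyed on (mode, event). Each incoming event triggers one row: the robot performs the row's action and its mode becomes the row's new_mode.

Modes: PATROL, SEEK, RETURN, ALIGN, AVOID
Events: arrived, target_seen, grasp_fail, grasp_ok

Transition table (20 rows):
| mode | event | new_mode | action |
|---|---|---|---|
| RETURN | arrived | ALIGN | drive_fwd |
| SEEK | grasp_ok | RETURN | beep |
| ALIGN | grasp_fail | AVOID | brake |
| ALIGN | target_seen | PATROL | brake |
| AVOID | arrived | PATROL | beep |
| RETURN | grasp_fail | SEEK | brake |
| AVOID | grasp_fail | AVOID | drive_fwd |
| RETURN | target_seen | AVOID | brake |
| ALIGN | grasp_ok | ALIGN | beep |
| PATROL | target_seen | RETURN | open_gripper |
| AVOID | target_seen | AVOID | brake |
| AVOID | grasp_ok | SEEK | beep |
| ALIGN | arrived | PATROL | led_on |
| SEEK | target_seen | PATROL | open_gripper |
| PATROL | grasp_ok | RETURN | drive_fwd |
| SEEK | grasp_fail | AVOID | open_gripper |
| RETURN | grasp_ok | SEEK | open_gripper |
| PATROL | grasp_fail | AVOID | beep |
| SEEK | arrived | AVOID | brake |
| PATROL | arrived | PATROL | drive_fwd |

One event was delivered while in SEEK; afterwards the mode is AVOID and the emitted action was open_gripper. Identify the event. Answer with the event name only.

grasp_fail

try arrived: (SEEK, arrived) → (AVOID, brake)
try target_seen: (SEEK, target_seen) → (PATROL, open_gripper)
try grasp_fail: (SEEK, grasp_fail) → (AVOID, open_gripper)  ← matches
try grasp_ok: (SEEK, grasp_ok) → (RETURN, beep)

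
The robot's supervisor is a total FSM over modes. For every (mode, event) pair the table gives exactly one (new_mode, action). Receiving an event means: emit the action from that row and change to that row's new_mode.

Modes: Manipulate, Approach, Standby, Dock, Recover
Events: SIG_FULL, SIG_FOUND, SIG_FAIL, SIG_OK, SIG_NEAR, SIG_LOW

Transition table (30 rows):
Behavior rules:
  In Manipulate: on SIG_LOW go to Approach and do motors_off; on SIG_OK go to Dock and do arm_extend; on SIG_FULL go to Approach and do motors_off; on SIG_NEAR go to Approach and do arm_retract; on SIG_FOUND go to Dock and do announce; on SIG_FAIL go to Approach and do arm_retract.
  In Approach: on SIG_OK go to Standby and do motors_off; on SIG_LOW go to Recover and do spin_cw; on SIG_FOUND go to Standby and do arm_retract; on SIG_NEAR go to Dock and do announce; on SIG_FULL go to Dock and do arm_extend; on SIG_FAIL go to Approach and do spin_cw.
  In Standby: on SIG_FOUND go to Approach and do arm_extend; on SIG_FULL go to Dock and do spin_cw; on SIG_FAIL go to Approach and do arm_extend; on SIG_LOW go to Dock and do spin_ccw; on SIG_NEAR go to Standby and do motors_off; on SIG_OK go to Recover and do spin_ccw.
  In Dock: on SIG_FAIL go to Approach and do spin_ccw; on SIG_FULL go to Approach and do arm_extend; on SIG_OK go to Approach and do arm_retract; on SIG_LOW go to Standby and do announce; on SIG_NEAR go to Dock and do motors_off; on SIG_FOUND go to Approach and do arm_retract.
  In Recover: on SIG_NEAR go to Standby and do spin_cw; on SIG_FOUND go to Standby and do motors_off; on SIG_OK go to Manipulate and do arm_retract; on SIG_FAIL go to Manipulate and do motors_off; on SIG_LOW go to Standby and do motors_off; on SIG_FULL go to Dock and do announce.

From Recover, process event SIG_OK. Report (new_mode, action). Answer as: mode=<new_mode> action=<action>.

mode=Manipulate action=arm_retract

current mode = Recover; filter table to that mode:
  (Recover, SIG_NEAR) → (Standby, spin_cw)
  (Recover, SIG_FOUND) → (Standby, motors_off)
  (Recover, SIG_OK) → (Manipulate, arm_retract)  ← event matches
  (Recover, SIG_FAIL) → (Manipulate, motors_off)
  (Recover, SIG_LOW) → (Standby, motors_off)
  (Recover, SIG_FULL) → (Dock, announce)
event = SIG_OK selects (Manipulate, arm_retract)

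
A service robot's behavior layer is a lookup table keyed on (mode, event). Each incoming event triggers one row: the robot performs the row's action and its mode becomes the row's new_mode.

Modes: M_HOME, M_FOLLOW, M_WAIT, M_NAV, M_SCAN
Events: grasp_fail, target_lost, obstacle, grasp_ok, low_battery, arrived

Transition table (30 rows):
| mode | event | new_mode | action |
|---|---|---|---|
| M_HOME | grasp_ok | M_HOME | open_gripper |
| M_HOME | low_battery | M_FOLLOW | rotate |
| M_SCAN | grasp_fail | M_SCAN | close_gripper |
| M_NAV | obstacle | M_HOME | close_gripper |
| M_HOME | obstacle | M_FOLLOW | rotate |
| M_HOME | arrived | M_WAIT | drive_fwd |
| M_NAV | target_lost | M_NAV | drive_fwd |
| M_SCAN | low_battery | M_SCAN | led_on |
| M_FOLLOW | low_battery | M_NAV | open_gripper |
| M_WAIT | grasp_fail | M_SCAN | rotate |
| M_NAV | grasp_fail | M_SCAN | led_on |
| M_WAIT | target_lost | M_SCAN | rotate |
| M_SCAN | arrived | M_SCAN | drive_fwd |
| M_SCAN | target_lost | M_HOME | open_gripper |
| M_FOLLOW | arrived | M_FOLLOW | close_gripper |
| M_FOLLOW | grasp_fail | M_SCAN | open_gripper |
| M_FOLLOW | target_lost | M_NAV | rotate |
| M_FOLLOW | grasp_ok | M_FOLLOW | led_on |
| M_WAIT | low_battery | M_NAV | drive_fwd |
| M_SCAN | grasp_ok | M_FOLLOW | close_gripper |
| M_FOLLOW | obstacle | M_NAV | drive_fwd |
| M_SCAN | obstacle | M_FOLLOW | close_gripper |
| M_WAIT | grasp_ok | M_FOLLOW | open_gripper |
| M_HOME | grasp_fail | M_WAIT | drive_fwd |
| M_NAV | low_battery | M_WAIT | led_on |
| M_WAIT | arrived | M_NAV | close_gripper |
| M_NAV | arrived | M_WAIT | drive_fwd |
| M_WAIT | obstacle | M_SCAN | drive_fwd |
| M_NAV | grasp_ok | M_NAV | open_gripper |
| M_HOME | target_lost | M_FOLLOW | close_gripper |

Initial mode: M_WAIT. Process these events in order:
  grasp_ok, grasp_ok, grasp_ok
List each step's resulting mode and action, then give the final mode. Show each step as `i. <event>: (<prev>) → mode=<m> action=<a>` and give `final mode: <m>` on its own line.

1. grasp_ok: (M_WAIT) → mode=M_FOLLOW action=open_gripper
2. grasp_ok: (M_FOLLOW) → mode=M_FOLLOW action=led_on
3. grasp_ok: (M_FOLLOW) → mode=M_FOLLOW action=led_on

final mode: M_FOLLOW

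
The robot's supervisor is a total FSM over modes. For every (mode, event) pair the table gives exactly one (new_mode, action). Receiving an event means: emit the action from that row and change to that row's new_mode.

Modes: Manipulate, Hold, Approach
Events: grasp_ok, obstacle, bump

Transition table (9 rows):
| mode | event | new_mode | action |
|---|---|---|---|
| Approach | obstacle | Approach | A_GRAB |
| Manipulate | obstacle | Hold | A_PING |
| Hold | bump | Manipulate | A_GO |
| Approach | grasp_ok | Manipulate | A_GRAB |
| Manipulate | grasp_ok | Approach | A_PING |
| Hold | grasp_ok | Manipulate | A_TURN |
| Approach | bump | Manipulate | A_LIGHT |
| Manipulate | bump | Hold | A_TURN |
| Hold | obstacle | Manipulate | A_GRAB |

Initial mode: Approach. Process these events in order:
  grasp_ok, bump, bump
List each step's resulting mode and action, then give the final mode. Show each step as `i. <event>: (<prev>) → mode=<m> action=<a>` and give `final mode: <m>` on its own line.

1. grasp_ok: (Approach) → mode=Manipulate action=A_GRAB
2. bump: (Manipulate) → mode=Hold action=A_TURN
3. bump: (Hold) → mode=Manipulate action=A_GO

final mode: Manipulate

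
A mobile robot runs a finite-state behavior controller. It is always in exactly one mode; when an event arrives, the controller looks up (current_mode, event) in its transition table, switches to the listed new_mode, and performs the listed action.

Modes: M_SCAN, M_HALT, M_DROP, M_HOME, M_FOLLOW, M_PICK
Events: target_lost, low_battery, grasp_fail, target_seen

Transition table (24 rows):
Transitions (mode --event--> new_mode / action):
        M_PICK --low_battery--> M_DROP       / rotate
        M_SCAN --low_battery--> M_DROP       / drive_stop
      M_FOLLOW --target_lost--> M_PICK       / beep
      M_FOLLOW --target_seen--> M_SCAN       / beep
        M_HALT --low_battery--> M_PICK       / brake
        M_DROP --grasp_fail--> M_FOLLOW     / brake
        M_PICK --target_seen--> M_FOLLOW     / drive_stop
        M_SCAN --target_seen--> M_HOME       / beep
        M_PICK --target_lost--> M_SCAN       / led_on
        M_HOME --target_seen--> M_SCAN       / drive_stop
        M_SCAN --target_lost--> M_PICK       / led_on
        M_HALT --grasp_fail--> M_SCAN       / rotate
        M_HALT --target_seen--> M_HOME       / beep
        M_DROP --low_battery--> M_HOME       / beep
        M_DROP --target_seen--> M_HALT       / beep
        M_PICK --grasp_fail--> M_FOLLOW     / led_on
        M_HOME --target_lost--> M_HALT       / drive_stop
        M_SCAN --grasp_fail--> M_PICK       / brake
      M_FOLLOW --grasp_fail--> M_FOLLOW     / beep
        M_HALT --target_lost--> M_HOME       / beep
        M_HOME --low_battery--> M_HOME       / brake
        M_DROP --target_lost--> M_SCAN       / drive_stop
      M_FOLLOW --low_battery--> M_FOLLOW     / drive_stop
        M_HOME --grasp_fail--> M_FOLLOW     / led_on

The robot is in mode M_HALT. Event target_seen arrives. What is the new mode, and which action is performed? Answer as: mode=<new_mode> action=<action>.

mode=M_HOME action=beep

current mode = M_HALT; filter table to that mode:
  (M_HALT, low_battery) → (M_PICK, brake)
  (M_HALT, grasp_fail) → (M_SCAN, rotate)
  (M_HALT, target_seen) → (M_HOME, beep)  ← event matches
  (M_HALT, target_lost) → (M_HOME, beep)
event = target_seen selects (M_HOME, beep)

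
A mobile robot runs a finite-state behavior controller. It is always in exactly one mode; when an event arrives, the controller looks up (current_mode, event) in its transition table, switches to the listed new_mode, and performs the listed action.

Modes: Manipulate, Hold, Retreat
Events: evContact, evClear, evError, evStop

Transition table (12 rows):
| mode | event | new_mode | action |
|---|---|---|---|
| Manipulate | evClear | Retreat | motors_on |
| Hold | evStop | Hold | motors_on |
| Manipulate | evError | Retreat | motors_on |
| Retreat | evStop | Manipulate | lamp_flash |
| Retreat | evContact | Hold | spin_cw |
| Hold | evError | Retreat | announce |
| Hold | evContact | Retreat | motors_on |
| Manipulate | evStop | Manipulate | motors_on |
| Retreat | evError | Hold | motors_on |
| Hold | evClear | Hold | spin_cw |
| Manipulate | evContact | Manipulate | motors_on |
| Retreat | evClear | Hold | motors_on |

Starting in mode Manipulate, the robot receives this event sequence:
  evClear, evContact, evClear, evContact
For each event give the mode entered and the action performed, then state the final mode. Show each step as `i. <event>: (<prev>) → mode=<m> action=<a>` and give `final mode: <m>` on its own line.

final mode: Retreat

1. evClear: (Manipulate) → mode=Retreat action=motors_on
2. evContact: (Retreat) → mode=Hold action=spin_cw
3. evClear: (Hold) → mode=Hold action=spin_cw
4. evContact: (Hold) → mode=Retreat action=motors_on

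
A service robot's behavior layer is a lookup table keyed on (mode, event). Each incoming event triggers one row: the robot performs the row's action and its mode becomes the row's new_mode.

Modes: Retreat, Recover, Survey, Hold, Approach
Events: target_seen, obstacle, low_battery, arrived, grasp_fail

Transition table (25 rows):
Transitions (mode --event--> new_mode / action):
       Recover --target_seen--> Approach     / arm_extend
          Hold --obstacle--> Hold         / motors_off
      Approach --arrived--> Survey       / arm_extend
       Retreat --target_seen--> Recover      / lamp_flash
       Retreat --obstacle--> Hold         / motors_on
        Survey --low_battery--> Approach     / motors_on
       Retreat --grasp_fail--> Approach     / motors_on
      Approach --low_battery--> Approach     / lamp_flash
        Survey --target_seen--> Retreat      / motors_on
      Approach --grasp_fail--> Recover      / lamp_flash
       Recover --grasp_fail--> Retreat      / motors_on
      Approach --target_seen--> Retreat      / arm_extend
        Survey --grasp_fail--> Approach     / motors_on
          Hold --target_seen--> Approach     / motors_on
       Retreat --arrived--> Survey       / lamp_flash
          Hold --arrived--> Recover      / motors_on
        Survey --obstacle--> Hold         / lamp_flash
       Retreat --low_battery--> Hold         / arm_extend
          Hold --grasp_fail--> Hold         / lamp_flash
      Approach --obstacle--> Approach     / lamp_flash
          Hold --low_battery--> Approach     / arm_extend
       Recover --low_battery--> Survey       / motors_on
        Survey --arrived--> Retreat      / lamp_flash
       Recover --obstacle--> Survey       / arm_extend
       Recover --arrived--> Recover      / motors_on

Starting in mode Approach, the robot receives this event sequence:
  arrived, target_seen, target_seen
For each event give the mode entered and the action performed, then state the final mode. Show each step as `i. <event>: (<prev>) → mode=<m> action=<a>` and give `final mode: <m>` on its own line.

1. arrived: (Approach) → mode=Survey action=arm_extend
2. target_seen: (Survey) → mode=Retreat action=motors_on
3. target_seen: (Retreat) → mode=Recover action=lamp_flash

final mode: Recover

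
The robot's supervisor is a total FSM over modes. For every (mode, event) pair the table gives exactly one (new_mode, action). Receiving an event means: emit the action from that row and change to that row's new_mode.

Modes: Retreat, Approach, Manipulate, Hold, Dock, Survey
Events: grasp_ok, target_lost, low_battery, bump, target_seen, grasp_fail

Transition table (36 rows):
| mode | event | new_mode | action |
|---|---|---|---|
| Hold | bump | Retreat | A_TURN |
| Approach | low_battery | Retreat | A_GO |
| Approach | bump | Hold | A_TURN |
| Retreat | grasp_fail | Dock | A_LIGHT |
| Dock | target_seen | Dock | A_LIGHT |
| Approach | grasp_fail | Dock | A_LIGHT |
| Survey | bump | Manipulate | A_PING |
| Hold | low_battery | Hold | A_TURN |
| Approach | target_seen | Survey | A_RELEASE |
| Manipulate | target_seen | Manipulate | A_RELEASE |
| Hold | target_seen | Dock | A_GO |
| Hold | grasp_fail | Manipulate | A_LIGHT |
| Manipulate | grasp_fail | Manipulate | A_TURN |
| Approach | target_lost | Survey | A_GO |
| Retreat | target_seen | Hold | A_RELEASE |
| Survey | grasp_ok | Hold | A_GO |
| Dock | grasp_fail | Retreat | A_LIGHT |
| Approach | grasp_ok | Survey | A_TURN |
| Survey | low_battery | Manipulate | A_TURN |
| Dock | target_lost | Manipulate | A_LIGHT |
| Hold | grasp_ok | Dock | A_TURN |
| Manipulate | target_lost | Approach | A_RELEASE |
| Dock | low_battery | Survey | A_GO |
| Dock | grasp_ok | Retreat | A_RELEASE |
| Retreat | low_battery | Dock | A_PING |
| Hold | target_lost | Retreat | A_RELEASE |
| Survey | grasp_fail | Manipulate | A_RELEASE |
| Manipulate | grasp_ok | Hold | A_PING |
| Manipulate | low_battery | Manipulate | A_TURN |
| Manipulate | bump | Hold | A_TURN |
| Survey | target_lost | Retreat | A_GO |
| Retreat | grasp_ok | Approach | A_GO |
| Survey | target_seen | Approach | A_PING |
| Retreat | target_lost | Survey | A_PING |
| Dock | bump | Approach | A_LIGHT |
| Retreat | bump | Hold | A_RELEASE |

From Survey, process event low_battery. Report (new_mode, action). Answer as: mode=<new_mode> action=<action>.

current mode = Survey; filter table to that mode:
  (Survey, bump) → (Manipulate, A_PING)
  (Survey, grasp_ok) → (Hold, A_GO)
  (Survey, low_battery) → (Manipulate, A_TURN)  ← event matches
  (Survey, grasp_fail) → (Manipulate, A_RELEASE)
  (Survey, target_lost) → (Retreat, A_GO)
  (Survey, target_seen) → (Approach, A_PING)
event = low_battery selects (Manipulate, A_TURN)

mode=Manipulate action=A_TURN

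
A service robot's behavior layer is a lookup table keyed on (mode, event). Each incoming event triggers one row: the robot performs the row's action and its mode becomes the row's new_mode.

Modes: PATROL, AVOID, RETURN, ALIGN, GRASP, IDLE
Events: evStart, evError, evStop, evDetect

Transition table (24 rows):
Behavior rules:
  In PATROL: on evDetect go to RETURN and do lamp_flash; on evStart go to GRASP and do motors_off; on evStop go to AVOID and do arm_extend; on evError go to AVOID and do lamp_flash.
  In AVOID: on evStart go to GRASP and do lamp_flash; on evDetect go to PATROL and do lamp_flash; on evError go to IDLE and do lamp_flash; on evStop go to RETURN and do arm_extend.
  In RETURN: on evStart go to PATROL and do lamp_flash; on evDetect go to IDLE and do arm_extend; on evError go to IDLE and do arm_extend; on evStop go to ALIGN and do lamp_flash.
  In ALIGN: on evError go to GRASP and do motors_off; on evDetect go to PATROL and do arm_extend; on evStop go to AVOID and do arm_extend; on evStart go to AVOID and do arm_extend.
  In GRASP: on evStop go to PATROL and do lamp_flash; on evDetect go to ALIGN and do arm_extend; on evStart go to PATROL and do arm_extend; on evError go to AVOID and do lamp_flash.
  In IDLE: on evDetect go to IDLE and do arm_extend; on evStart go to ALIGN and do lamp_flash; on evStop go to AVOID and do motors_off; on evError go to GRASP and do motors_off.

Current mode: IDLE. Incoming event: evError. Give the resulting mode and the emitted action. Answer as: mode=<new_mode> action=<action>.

mode=GRASP action=motors_off

current mode = IDLE; filter table to that mode:
  (IDLE, evDetect) → (IDLE, arm_extend)
  (IDLE, evStart) → (ALIGN, lamp_flash)
  (IDLE, evStop) → (AVOID, motors_off)
  (IDLE, evError) → (GRASP, motors_off)  ← event matches
event = evError selects (GRASP, motors_off)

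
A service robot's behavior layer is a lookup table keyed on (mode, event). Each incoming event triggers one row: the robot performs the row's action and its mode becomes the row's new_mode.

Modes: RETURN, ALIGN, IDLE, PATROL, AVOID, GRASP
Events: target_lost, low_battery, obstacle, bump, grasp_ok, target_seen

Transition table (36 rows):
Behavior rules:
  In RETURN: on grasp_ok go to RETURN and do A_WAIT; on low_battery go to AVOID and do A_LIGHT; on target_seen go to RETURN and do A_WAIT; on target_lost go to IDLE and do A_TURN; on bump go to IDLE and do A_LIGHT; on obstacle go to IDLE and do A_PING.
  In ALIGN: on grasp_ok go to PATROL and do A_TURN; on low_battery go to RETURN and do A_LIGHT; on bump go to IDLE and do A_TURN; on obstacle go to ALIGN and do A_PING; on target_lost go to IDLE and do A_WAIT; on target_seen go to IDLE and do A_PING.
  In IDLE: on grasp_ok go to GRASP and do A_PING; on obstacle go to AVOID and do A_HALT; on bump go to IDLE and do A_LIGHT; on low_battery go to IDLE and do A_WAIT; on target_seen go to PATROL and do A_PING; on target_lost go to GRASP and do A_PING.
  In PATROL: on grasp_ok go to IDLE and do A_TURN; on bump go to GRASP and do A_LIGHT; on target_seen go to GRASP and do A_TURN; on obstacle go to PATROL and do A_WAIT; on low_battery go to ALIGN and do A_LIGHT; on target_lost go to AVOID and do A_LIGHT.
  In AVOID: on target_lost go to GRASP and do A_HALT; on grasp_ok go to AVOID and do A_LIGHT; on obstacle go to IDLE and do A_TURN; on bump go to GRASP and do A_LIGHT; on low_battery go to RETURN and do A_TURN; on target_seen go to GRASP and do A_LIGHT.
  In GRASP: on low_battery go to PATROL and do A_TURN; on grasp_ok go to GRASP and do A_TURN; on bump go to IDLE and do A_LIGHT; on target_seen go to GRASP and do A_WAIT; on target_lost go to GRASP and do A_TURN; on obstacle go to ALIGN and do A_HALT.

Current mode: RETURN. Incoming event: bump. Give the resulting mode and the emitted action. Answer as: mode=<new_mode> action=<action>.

current mode = RETURN; filter table to that mode:
  (RETURN, grasp_ok) → (RETURN, A_WAIT)
  (RETURN, low_battery) → (AVOID, A_LIGHT)
  (RETURN, target_seen) → (RETURN, A_WAIT)
  (RETURN, target_lost) → (IDLE, A_TURN)
  (RETURN, bump) → (IDLE, A_LIGHT)  ← event matches
  (RETURN, obstacle) → (IDLE, A_PING)
event = bump selects (IDLE, A_LIGHT)

mode=IDLE action=A_LIGHT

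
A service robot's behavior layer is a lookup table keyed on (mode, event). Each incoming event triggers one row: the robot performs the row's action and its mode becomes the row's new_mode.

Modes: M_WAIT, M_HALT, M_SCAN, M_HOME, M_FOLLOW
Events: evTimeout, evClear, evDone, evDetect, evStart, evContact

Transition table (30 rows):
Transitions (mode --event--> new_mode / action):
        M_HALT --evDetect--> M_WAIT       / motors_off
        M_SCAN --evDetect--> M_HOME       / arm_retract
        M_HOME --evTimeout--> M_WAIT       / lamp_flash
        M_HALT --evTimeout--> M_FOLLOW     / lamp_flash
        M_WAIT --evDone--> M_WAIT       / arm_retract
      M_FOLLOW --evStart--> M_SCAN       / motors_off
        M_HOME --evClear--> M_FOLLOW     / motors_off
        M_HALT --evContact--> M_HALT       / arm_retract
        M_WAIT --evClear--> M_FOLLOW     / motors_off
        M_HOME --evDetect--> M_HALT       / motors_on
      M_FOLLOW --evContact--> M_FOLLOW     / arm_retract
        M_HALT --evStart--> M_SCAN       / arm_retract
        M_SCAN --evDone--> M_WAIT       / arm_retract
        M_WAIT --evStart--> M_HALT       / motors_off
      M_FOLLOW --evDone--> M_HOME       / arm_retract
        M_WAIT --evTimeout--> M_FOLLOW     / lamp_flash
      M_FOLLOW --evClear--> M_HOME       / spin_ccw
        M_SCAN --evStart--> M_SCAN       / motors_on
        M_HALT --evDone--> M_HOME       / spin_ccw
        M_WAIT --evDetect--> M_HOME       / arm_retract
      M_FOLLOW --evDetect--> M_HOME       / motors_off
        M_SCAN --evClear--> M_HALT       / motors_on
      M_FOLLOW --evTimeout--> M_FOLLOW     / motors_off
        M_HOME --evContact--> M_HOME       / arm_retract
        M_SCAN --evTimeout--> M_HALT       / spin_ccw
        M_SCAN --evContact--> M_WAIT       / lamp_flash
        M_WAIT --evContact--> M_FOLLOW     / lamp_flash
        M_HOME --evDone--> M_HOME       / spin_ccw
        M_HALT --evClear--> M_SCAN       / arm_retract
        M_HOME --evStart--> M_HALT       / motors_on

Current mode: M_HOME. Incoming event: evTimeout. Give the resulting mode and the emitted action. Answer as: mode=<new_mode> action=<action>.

mode=M_WAIT action=lamp_flash

current mode = M_HOME; filter table to that mode:
  (M_HOME, evTimeout) → (M_WAIT, lamp_flash)  ← event matches
  (M_HOME, evClear) → (M_FOLLOW, motors_off)
  (M_HOME, evDetect) → (M_HALT, motors_on)
  (M_HOME, evContact) → (M_HOME, arm_retract)
  (M_HOME, evDone) → (M_HOME, spin_ccw)
  (M_HOME, evStart) → (M_HALT, motors_on)
event = evTimeout selects (M_WAIT, lamp_flash)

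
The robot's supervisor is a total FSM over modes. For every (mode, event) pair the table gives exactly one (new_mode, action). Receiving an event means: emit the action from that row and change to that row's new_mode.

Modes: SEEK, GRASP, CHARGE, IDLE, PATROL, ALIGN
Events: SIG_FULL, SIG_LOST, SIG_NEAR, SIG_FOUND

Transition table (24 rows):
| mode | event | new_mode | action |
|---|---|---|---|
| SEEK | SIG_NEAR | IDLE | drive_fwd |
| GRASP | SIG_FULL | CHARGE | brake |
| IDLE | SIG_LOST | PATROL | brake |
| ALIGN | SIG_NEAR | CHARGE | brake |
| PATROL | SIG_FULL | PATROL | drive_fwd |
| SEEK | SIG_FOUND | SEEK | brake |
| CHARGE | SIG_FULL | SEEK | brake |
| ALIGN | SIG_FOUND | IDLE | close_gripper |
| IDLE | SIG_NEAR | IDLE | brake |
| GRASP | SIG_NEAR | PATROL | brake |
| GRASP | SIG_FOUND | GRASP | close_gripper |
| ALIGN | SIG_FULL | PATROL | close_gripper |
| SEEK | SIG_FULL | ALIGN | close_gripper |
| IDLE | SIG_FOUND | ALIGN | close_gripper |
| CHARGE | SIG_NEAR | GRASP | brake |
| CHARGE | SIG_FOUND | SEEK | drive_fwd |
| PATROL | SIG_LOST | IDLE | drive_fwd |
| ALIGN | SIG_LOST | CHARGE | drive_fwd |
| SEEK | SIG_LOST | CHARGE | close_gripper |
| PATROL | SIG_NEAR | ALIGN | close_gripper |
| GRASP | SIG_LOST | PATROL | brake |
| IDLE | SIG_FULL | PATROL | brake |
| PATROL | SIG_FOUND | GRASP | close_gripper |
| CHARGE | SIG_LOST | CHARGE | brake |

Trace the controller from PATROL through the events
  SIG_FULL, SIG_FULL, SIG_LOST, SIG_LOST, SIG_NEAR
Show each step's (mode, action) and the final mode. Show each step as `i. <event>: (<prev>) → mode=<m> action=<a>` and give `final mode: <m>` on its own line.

1. SIG_FULL: (PATROL) → mode=PATROL action=drive_fwd
2. SIG_FULL: (PATROL) → mode=PATROL action=drive_fwd
3. SIG_LOST: (PATROL) → mode=IDLE action=drive_fwd
4. SIG_LOST: (IDLE) → mode=PATROL action=brake
5. SIG_NEAR: (PATROL) → mode=ALIGN action=close_gripper

final mode: ALIGN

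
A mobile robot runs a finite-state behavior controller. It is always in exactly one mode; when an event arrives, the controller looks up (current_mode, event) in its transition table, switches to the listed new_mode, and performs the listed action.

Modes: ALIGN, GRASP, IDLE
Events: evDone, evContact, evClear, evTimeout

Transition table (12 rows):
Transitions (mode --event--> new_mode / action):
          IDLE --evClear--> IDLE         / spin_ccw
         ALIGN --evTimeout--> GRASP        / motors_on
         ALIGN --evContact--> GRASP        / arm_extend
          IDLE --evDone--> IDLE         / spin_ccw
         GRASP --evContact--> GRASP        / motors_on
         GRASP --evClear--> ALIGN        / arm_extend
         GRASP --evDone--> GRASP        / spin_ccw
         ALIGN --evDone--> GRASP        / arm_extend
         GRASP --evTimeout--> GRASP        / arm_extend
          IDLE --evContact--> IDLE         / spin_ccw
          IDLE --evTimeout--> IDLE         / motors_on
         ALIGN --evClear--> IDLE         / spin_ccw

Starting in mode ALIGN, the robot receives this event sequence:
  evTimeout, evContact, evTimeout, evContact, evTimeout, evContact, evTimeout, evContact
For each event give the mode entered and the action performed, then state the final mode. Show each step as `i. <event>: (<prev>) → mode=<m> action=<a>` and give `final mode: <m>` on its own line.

final mode: GRASP

1. evTimeout: (ALIGN) → mode=GRASP action=motors_on
2. evContact: (GRASP) → mode=GRASP action=motors_on
3. evTimeout: (GRASP) → mode=GRASP action=arm_extend
4. evContact: (GRASP) → mode=GRASP action=motors_on
5. evTimeout: (GRASP) → mode=GRASP action=arm_extend
6. evContact: (GRASP) → mode=GRASP action=motors_on
7. evTimeout: (GRASP) → mode=GRASP action=arm_extend
8. evContact: (GRASP) → mode=GRASP action=motors_on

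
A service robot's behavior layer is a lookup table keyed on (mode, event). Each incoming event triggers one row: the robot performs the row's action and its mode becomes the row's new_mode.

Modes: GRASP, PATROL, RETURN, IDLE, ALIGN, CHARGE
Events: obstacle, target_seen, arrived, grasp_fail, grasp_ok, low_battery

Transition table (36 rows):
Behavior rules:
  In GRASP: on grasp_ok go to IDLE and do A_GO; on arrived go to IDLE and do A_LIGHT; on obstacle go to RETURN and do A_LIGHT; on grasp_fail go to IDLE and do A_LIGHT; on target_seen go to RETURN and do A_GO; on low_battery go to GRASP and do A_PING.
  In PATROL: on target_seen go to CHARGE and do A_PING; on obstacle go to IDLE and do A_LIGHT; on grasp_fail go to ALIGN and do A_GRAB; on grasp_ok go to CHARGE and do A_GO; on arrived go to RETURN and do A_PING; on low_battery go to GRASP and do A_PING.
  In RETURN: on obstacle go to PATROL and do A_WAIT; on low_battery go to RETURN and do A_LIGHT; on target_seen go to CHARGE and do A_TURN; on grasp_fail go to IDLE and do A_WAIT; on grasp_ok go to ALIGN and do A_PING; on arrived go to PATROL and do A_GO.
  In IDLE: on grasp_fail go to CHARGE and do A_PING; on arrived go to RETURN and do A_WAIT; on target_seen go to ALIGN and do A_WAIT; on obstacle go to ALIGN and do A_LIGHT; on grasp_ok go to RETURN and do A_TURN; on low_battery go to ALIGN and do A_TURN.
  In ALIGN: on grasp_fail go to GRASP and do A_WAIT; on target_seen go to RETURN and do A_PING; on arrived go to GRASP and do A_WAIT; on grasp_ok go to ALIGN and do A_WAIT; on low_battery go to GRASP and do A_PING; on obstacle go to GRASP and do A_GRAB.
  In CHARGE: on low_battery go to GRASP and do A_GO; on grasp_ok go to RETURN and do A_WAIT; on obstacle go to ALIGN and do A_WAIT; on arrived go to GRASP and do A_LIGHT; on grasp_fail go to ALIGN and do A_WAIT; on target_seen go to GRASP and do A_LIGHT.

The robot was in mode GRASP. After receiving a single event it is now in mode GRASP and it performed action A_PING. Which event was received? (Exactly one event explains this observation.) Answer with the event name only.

try obstacle: (GRASP, obstacle) → (RETURN, A_LIGHT)
try target_seen: (GRASP, target_seen) → (RETURN, A_GO)
try arrived: (GRASP, arrived) → (IDLE, A_LIGHT)
try grasp_fail: (GRASP, grasp_fail) → (IDLE, A_LIGHT)
try grasp_ok: (GRASP, grasp_ok) → (IDLE, A_GO)
try low_battery: (GRASP, low_battery) → (GRASP, A_PING)  ← matches

low_battery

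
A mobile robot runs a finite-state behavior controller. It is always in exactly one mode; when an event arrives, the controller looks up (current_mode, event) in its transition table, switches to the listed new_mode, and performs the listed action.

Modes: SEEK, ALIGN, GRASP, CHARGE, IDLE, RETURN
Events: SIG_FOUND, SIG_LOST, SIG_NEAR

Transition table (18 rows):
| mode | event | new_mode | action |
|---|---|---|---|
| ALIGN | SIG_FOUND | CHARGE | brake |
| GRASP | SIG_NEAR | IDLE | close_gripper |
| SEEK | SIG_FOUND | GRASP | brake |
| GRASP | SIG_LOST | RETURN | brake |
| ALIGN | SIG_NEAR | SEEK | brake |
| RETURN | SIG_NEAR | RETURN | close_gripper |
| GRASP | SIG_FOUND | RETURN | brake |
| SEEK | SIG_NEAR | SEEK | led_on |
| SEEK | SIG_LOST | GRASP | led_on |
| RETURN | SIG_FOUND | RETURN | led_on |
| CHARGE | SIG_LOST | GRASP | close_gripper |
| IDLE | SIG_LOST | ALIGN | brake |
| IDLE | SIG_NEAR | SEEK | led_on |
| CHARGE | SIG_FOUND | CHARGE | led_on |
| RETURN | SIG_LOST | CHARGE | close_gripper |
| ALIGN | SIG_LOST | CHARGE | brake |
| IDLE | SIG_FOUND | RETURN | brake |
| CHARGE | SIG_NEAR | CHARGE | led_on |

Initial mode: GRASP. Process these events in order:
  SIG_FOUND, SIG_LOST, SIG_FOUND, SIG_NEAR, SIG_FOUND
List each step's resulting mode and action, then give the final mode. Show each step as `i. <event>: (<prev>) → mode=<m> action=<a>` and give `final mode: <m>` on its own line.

final mode: CHARGE

1. SIG_FOUND: (GRASP) → mode=RETURN action=brake
2. SIG_LOST: (RETURN) → mode=CHARGE action=close_gripper
3. SIG_FOUND: (CHARGE) → mode=CHARGE action=led_on
4. SIG_NEAR: (CHARGE) → mode=CHARGE action=led_on
5. SIG_FOUND: (CHARGE) → mode=CHARGE action=led_on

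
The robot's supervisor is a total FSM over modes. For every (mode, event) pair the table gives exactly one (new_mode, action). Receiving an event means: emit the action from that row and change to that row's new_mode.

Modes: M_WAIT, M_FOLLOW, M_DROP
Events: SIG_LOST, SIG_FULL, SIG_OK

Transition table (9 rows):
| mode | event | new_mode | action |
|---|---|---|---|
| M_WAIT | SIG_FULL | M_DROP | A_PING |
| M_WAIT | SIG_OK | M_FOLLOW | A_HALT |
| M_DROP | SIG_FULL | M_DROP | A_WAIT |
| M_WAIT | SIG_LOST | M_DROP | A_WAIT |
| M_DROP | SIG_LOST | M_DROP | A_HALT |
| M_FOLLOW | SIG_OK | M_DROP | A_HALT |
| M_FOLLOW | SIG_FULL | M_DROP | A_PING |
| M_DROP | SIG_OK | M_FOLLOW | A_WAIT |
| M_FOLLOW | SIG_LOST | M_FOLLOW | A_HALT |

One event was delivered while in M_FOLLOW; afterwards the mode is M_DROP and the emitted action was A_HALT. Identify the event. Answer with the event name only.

try SIG_LOST: (M_FOLLOW, SIG_LOST) → (M_FOLLOW, A_HALT)
try SIG_FULL: (M_FOLLOW, SIG_FULL) → (M_DROP, A_PING)
try SIG_OK: (M_FOLLOW, SIG_OK) → (M_DROP, A_HALT)  ← matches

SIG_OK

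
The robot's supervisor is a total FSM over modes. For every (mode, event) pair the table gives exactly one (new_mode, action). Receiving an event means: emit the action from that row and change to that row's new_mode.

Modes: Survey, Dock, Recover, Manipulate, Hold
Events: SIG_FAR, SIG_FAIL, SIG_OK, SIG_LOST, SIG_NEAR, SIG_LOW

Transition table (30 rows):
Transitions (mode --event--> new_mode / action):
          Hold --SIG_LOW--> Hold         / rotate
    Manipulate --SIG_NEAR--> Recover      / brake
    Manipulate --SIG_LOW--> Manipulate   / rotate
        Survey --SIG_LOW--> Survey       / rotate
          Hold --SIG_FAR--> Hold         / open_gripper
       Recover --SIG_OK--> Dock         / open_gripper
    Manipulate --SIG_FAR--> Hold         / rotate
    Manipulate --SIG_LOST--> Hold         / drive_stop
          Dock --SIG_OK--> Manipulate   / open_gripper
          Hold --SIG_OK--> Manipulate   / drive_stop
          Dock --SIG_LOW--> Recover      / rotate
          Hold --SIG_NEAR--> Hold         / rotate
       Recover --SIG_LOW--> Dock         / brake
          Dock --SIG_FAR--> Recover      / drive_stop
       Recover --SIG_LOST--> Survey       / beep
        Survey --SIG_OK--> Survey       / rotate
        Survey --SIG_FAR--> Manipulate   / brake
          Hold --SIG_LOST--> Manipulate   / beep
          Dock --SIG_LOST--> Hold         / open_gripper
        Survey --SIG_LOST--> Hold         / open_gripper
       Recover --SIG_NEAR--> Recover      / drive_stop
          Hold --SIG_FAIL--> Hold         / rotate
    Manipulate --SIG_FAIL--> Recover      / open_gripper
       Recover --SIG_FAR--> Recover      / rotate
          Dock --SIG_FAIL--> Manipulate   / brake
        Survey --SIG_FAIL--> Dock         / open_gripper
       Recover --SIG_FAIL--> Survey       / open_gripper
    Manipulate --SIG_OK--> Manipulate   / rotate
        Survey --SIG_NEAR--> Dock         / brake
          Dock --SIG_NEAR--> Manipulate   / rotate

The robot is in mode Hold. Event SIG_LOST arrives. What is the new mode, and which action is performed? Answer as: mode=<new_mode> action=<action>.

current mode = Hold; filter table to that mode:
  (Hold, SIG_LOW) → (Hold, rotate)
  (Hold, SIG_FAR) → (Hold, open_gripper)
  (Hold, SIG_OK) → (Manipulate, drive_stop)
  (Hold, SIG_NEAR) → (Hold, rotate)
  (Hold, SIG_LOST) → (Manipulate, beep)  ← event matches
  (Hold, SIG_FAIL) → (Hold, rotate)
event = SIG_LOST selects (Manipulate, beep)

mode=Manipulate action=beep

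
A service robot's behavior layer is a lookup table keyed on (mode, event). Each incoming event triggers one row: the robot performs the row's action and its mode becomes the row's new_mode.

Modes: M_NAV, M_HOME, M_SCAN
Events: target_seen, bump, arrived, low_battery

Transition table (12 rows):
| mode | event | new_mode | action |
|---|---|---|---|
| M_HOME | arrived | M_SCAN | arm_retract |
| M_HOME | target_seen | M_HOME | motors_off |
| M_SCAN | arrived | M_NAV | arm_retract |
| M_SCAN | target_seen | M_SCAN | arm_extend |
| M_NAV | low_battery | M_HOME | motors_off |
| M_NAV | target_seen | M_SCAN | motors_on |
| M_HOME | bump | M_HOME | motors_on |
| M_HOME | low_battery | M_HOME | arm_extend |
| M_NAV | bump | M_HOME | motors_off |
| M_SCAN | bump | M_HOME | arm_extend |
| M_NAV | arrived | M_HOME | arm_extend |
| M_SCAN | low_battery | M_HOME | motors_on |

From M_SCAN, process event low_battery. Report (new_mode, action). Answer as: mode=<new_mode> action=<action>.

current mode = M_SCAN; filter table to that mode:
  (M_SCAN, arrived) → (M_NAV, arm_retract)
  (M_SCAN, target_seen) → (M_SCAN, arm_extend)
  (M_SCAN, bump) → (M_HOME, arm_extend)
  (M_SCAN, low_battery) → (M_HOME, motors_on)  ← event matches
event = low_battery selects (M_HOME, motors_on)

mode=M_HOME action=motors_on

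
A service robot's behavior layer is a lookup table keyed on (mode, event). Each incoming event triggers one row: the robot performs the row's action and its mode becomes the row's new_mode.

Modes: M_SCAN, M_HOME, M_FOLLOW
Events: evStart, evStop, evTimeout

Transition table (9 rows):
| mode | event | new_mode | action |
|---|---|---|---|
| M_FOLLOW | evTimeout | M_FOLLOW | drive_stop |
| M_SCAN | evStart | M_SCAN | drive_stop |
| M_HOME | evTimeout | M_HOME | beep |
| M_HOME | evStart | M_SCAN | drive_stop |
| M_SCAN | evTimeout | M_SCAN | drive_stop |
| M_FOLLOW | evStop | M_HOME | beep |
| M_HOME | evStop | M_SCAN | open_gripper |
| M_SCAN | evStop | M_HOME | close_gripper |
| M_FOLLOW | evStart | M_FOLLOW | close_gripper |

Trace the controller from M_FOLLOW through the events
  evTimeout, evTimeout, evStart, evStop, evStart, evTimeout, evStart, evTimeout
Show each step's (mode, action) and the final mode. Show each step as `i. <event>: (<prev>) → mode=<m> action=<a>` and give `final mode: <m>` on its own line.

1. evTimeout: (M_FOLLOW) → mode=M_FOLLOW action=drive_stop
2. evTimeout: (M_FOLLOW) → mode=M_FOLLOW action=drive_stop
3. evStart: (M_FOLLOW) → mode=M_FOLLOW action=close_gripper
4. evStop: (M_FOLLOW) → mode=M_HOME action=beep
5. evStart: (M_HOME) → mode=M_SCAN action=drive_stop
6. evTimeout: (M_SCAN) → mode=M_SCAN action=drive_stop
7. evStart: (M_SCAN) → mode=M_SCAN action=drive_stop
8. evTimeout: (M_SCAN) → mode=M_SCAN action=drive_stop

final mode: M_SCAN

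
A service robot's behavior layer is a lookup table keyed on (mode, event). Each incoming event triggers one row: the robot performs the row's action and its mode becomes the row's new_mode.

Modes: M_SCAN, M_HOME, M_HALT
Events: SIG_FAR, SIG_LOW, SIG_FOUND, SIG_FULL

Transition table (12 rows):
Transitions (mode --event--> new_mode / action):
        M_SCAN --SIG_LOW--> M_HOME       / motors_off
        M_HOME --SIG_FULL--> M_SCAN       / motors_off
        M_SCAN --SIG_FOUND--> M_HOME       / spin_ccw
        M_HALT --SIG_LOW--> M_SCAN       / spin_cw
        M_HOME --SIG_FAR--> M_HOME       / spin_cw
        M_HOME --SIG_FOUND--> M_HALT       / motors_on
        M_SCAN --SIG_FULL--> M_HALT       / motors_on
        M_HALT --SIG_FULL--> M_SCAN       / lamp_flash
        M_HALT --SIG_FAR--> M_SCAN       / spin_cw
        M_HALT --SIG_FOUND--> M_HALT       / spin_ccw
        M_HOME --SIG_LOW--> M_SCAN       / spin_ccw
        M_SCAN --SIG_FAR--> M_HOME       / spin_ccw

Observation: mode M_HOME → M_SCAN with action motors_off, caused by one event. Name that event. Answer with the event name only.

SIG_FULL

try SIG_FAR: (M_HOME, SIG_FAR) → (M_HOME, spin_cw)
try SIG_LOW: (M_HOME, SIG_LOW) → (M_SCAN, spin_ccw)
try SIG_FOUND: (M_HOME, SIG_FOUND) → (M_HALT, motors_on)
try SIG_FULL: (M_HOME, SIG_FULL) → (M_SCAN, motors_off)  ← matches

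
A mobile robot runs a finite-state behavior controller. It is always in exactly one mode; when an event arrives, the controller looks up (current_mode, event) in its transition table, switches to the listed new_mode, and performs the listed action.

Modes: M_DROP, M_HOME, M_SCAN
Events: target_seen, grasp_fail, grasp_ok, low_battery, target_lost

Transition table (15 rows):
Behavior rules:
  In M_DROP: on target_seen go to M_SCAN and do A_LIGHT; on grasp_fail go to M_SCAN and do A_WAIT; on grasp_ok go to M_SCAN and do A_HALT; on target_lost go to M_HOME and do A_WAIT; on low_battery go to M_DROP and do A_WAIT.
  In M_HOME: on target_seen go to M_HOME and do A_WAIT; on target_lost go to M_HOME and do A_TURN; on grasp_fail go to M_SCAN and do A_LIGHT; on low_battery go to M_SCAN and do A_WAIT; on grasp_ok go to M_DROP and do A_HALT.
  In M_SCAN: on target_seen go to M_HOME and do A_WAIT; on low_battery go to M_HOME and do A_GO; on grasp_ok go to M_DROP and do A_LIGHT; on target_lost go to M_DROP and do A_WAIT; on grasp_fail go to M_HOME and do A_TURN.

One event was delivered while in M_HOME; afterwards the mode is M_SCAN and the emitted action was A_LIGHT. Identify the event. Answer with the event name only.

grasp_fail

try target_seen: (M_HOME, target_seen) → (M_HOME, A_WAIT)
try grasp_fail: (M_HOME, grasp_fail) → (M_SCAN, A_LIGHT)  ← matches
try grasp_ok: (M_HOME, grasp_ok) → (M_DROP, A_HALT)
try low_battery: (M_HOME, low_battery) → (M_SCAN, A_WAIT)
try target_lost: (M_HOME, target_lost) → (M_HOME, A_TURN)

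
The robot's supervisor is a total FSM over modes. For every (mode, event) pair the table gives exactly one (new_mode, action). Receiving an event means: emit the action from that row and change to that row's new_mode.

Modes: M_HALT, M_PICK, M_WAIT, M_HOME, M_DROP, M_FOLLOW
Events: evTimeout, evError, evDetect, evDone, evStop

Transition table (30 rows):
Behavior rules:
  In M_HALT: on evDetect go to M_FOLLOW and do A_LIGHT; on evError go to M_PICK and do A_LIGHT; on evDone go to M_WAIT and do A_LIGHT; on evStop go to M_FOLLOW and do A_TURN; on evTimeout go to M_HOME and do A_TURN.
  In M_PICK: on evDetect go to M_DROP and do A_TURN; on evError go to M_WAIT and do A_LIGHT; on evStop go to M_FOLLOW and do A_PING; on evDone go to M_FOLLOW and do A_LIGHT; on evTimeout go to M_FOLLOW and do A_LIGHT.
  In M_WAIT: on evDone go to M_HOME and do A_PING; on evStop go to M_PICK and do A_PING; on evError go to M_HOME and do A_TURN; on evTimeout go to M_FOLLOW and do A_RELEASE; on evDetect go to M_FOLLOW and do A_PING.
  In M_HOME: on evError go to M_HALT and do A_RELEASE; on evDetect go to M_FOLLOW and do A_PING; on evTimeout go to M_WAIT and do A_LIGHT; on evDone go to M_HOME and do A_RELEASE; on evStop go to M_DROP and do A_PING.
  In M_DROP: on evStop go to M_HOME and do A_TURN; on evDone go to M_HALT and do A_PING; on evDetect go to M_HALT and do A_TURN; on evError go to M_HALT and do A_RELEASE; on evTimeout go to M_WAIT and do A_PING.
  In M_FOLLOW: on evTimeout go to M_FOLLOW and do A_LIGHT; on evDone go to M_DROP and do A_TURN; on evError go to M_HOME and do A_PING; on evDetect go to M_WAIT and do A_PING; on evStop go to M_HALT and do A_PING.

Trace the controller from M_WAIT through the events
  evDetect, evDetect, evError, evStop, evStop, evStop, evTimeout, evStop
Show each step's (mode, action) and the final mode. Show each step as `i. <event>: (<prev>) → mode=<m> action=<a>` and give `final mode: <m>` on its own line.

final mode: M_PICK

1. evDetect: (M_WAIT) → mode=M_FOLLOW action=A_PING
2. evDetect: (M_FOLLOW) → mode=M_WAIT action=A_PING
3. evError: (M_WAIT) → mode=M_HOME action=A_TURN
4. evStop: (M_HOME) → mode=M_DROP action=A_PING
5. evStop: (M_DROP) → mode=M_HOME action=A_TURN
6. evStop: (M_HOME) → mode=M_DROP action=A_PING
7. evTimeout: (M_DROP) → mode=M_WAIT action=A_PING
8. evStop: (M_WAIT) → mode=M_PICK action=A_PING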